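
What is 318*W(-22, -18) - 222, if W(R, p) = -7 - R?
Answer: 4548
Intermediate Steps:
318*W(-22, -18) - 222 = 318*(-7 - 1*(-22)) - 222 = 318*(-7 + 22) - 222 = 318*15 - 222 = 4770 - 222 = 4548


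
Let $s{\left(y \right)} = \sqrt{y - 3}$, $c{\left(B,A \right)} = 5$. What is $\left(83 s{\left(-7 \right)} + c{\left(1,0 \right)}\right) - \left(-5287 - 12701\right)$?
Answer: $17993 + 83 i \sqrt{10} \approx 17993.0 + 262.47 i$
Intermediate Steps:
$s{\left(y \right)} = \sqrt{-3 + y}$
$\left(83 s{\left(-7 \right)} + c{\left(1,0 \right)}\right) - \left(-5287 - 12701\right) = \left(83 \sqrt{-3 - 7} + 5\right) - \left(-5287 - 12701\right) = \left(83 \sqrt{-10} + 5\right) - \left(-5287 - 12701\right) = \left(83 i \sqrt{10} + 5\right) - -17988 = \left(83 i \sqrt{10} + 5\right) + 17988 = \left(5 + 83 i \sqrt{10}\right) + 17988 = 17993 + 83 i \sqrt{10}$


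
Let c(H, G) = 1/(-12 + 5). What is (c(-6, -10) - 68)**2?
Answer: 227529/49 ≈ 4643.4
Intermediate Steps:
c(H, G) = -1/7 (c(H, G) = 1/(-7) = -1/7)
(c(-6, -10) - 68)**2 = (-1/7 - 68)**2 = (-477/7)**2 = 227529/49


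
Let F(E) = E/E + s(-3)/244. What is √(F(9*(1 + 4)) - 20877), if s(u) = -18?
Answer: I*√310719482/122 ≈ 144.49*I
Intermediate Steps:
F(E) = 113/122 (F(E) = E/E - 18/244 = 1 - 18*1/244 = 1 - 9/122 = 113/122)
√(F(9*(1 + 4)) - 20877) = √(113/122 - 20877) = √(-2546881/122) = I*√310719482/122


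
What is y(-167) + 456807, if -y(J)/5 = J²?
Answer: 317362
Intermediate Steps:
y(J) = -5*J²
y(-167) + 456807 = -5*(-167)² + 456807 = -5*27889 + 456807 = -139445 + 456807 = 317362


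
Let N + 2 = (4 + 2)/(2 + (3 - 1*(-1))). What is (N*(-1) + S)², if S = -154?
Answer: 23409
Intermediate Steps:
N = -1 (N = -2 + (4 + 2)/(2 + (3 - 1*(-1))) = -2 + 6/(2 + (3 + 1)) = -2 + 6/(2 + 4) = -2 + 6/6 = -2 + 6*(⅙) = -2 + 1 = -1)
(N*(-1) + S)² = (-1*(-1) - 154)² = (1 - 154)² = (-153)² = 23409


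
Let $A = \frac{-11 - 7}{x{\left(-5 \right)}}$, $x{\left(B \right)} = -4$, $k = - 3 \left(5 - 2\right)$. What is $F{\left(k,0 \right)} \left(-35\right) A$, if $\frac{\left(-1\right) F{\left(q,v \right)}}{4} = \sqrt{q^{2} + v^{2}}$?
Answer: $5670$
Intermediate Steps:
$k = -9$ ($k = \left(-3\right) 3 = -9$)
$F{\left(q,v \right)} = - 4 \sqrt{q^{2} + v^{2}}$
$A = \frac{9}{2}$ ($A = \frac{-11 - 7}{-4} = \left(-18\right) \left(- \frac{1}{4}\right) = \frac{9}{2} \approx 4.5$)
$F{\left(k,0 \right)} \left(-35\right) A = - 4 \sqrt{\left(-9\right)^{2} + 0^{2}} \left(-35\right) \frac{9}{2} = - 4 \sqrt{81 + 0} \left(-35\right) \frac{9}{2} = - 4 \sqrt{81} \left(-35\right) \frac{9}{2} = \left(-4\right) 9 \left(-35\right) \frac{9}{2} = \left(-36\right) \left(-35\right) \frac{9}{2} = 1260 \cdot \frac{9}{2} = 5670$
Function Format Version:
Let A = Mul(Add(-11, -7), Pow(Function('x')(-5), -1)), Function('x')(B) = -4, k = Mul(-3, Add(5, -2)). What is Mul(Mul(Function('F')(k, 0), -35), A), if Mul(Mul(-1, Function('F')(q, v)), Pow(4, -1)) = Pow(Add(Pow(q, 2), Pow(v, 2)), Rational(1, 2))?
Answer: 5670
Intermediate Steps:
k = -9 (k = Mul(-3, 3) = -9)
Function('F')(q, v) = Mul(-4, Pow(Add(Pow(q, 2), Pow(v, 2)), Rational(1, 2)))
A = Rational(9, 2) (A = Mul(Add(-11, -7), Pow(-4, -1)) = Mul(-18, Rational(-1, 4)) = Rational(9, 2) ≈ 4.5000)
Mul(Mul(Function('F')(k, 0), -35), A) = Mul(Mul(Mul(-4, Pow(Add(Pow(-9, 2), Pow(0, 2)), Rational(1, 2))), -35), Rational(9, 2)) = Mul(Mul(Mul(-4, Pow(Add(81, 0), Rational(1, 2))), -35), Rational(9, 2)) = Mul(Mul(Mul(-4, Pow(81, Rational(1, 2))), -35), Rational(9, 2)) = Mul(Mul(Mul(-4, 9), -35), Rational(9, 2)) = Mul(Mul(-36, -35), Rational(9, 2)) = Mul(1260, Rational(9, 2)) = 5670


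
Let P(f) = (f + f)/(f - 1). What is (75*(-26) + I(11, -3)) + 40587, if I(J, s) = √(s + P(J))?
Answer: 38637 + 2*I*√5/5 ≈ 38637.0 + 0.89443*I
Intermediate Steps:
P(f) = 2*f/(-1 + f) (P(f) = (2*f)/(-1 + f) = 2*f/(-1 + f))
I(J, s) = √(s + 2*J/(-1 + J))
(75*(-26) + I(11, -3)) + 40587 = (75*(-26) + √((2*11 - 3*(-1 + 11))/(-1 + 11))) + 40587 = (-1950 + √((22 - 3*10)/10)) + 40587 = (-1950 + √((22 - 30)/10)) + 40587 = (-1950 + √((⅒)*(-8))) + 40587 = (-1950 + √(-⅘)) + 40587 = (-1950 + 2*I*√5/5) + 40587 = 38637 + 2*I*√5/5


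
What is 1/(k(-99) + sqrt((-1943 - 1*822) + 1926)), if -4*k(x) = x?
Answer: 396/23225 - 16*I*sqrt(839)/23225 ≈ 0.017051 - 0.019955*I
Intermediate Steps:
k(x) = -x/4
1/(k(-99) + sqrt((-1943 - 1*822) + 1926)) = 1/(-1/4*(-99) + sqrt((-1943 - 1*822) + 1926)) = 1/(99/4 + sqrt((-1943 - 822) + 1926)) = 1/(99/4 + sqrt(-2765 + 1926)) = 1/(99/4 + sqrt(-839)) = 1/(99/4 + I*sqrt(839))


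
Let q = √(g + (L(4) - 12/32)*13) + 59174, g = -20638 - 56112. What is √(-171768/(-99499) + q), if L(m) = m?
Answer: √(2343370834709624 + 9900051001*I*√1227246)/198998 ≈ 243.26 + 0.56925*I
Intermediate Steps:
g = -76750
q = 59174 + I*√1227246/4 (q = √(-76750 + (4 - 12/32)*13) + 59174 = √(-76750 + (4 - 12*1/32)*13) + 59174 = √(-76750 + (4 - 3/8)*13) + 59174 = √(-76750 + (29/8)*13) + 59174 = √(-76750 + 377/8) + 59174 = √(-613623/8) + 59174 = I*√1227246/4 + 59174 = 59174 + I*√1227246/4 ≈ 59174.0 + 276.95*I)
√(-171768/(-99499) + q) = √(-171768/(-99499) + (59174 + I*√1227246/4)) = √(-171768*(-1/99499) + (59174 + I*√1227246/4)) = √(171768/99499 + (59174 + I*√1227246/4)) = √(5887925594/99499 + I*√1227246/4)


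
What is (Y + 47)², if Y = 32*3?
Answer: 20449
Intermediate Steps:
Y = 96
(Y + 47)² = (96 + 47)² = 143² = 20449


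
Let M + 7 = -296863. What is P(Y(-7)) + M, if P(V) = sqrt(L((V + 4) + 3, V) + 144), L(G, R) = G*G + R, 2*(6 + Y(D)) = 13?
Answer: -296870 + sqrt(803)/2 ≈ -2.9686e+5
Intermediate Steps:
M = -296870 (M = -7 - 296863 = -296870)
Y(D) = 1/2 (Y(D) = -6 + (1/2)*13 = -6 + 13/2 = 1/2)
L(G, R) = R + G**2 (L(G, R) = G**2 + R = R + G**2)
P(V) = sqrt(144 + V + (7 + V)**2) (P(V) = sqrt((V + ((V + 4) + 3)**2) + 144) = sqrt((V + ((4 + V) + 3)**2) + 144) = sqrt((V + (7 + V)**2) + 144) = sqrt(144 + V + (7 + V)**2))
P(Y(-7)) + M = sqrt(144 + 1/2 + (7 + 1/2)**2) - 296870 = sqrt(144 + 1/2 + (15/2)**2) - 296870 = sqrt(144 + 1/2 + 225/4) - 296870 = sqrt(803/4) - 296870 = sqrt(803)/2 - 296870 = -296870 + sqrt(803)/2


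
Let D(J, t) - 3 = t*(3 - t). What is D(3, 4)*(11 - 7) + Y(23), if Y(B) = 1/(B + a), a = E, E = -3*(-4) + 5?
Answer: -159/40 ≈ -3.9750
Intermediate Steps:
D(J, t) = 3 + t*(3 - t)
E = 17 (E = 12 + 5 = 17)
a = 17
Y(B) = 1/(17 + B) (Y(B) = 1/(B + 17) = 1/(17 + B))
D(3, 4)*(11 - 7) + Y(23) = (3 - 1*4² + 3*4)*(11 - 7) + 1/(17 + 23) = (3 - 1*16 + 12)*4 + 1/40 = (3 - 16 + 12)*4 + 1/40 = -1*4 + 1/40 = -4 + 1/40 = -159/40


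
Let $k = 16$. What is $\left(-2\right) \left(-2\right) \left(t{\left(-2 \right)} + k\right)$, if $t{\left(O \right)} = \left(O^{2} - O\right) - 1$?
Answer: $84$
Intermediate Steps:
$t{\left(O \right)} = -1 + O^{2} - O$
$\left(-2\right) \left(-2\right) \left(t{\left(-2 \right)} + k\right) = \left(-2\right) \left(-2\right) \left(\left(-1 + \left(-2\right)^{2} - -2\right) + 16\right) = 4 \left(\left(-1 + 4 + 2\right) + 16\right) = 4 \left(5 + 16\right) = 4 \cdot 21 = 84$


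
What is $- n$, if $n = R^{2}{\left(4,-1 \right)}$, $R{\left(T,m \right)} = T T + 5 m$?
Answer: $-121$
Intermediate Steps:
$R{\left(T,m \right)} = T^{2} + 5 m$
$n = 121$ ($n = \left(4^{2} + 5 \left(-1\right)\right)^{2} = \left(16 - 5\right)^{2} = 11^{2} = 121$)
$- n = \left(-1\right) 121 = -121$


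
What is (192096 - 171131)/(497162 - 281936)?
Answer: 20965/215226 ≈ 0.097409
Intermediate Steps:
(192096 - 171131)/(497162 - 281936) = 20965/215226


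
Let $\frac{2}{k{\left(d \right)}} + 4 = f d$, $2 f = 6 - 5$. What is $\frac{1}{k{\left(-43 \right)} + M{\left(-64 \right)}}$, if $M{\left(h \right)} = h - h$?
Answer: $- \frac{51}{4} \approx -12.75$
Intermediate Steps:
$M{\left(h \right)} = 0$
$f = \frac{1}{2}$ ($f = \frac{6 - 5}{2} = \frac{1}{2} \cdot 1 = \frac{1}{2} \approx 0.5$)
$k{\left(d \right)} = \frac{2}{-4 + \frac{d}{2}}$
$\frac{1}{k{\left(-43 \right)} + M{\left(-64 \right)}} = \frac{1}{\frac{4}{-8 - 43} + 0} = \frac{1}{\frac{4}{-51} + 0} = \frac{1}{4 \left(- \frac{1}{51}\right) + 0} = \frac{1}{- \frac{4}{51} + 0} = \frac{1}{- \frac{4}{51}} = - \frac{51}{4}$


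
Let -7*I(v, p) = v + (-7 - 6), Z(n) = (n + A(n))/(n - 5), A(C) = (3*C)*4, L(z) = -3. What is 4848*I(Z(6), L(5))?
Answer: -315120/7 ≈ -45017.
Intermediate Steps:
A(C) = 12*C
Z(n) = 13*n/(-5 + n) (Z(n) = (n + 12*n)/(n - 5) = (13*n)/(-5 + n) = 13*n/(-5 + n))
I(v, p) = 13/7 - v/7 (I(v, p) = -(v + (-7 - 6))/7 = -(v - 13)/7 = -(-13 + v)/7 = 13/7 - v/7)
4848*I(Z(6), L(5)) = 4848*(13/7 - 13*6/(7*(-5 + 6))) = 4848*(13/7 - 13*6/(7*1)) = 4848*(13/7 - 13*6/7) = 4848*(13/7 - 1/7*78) = 4848*(13/7 - 78/7) = 4848*(-65/7) = -315120/7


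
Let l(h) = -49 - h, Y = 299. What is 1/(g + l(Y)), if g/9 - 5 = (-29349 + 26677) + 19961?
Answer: 1/155298 ≈ 6.4392e-6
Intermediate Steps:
g = 155646 (g = 45 + 9*((-29349 + 26677) + 19961) = 45 + 9*(-2672 + 19961) = 45 + 9*17289 = 45 + 155601 = 155646)
1/(g + l(Y)) = 1/(155646 + (-49 - 1*299)) = 1/(155646 + (-49 - 299)) = 1/(155646 - 348) = 1/155298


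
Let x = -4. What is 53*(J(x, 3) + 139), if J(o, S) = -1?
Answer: 7314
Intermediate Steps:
53*(J(x, 3) + 139) = 53*(-1 + 139) = 53*138 = 7314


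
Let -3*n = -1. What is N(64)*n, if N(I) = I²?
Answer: 4096/3 ≈ 1365.3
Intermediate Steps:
n = ⅓ (n = -⅓*(-1) = ⅓ ≈ 0.33333)
N(64)*n = 64²*(⅓) = 4096*(⅓) = 4096/3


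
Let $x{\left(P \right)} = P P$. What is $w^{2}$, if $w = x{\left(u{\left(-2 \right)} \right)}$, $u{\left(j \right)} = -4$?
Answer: $256$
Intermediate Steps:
$x{\left(P \right)} = P^{2}$
$w = 16$ ($w = \left(-4\right)^{2} = 16$)
$w^{2} = 16^{2} = 256$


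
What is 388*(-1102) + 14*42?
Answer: -426988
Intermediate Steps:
388*(-1102) + 14*42 = -427576 + 588 = -426988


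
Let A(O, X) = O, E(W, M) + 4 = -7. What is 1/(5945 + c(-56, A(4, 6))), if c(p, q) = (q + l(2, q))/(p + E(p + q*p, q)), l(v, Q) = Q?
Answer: 67/398307 ≈ 0.00016821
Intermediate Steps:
E(W, M) = -11 (E(W, M) = -4 - 7 = -11)
c(p, q) = 2*q/(-11 + p) (c(p, q) = (q + q)/(p - 11) = (2*q)/(-11 + p) = 2*q/(-11 + p))
1/(5945 + c(-56, A(4, 6))) = 1/(5945 + 2*4/(-11 - 56)) = 1/(5945 + 2*4/(-67)) = 1/(5945 + 2*4*(-1/67)) = 1/(5945 - 8/67) = 1/(398307/67) = 67/398307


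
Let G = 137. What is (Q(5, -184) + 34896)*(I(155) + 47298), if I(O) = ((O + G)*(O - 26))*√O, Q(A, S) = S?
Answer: 1641808176 + 1307531616*√155 ≈ 1.7920e+10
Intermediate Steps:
I(O) = √O*(-26 + O)*(137 + O) (I(O) = ((O + 137)*(O - 26))*√O = ((137 + O)*(-26 + O))*√O = ((-26 + O)*(137 + O))*√O = √O*(-26 + O)*(137 + O))
(Q(5, -184) + 34896)*(I(155) + 47298) = (-184 + 34896)*(√155*(-3562 + 155² + 111*155) + 47298) = 34712*(√155*(-3562 + 24025 + 17205) + 47298) = 34712*(√155*37668 + 47298) = 34712*(37668*√155 + 47298) = 34712*(47298 + 37668*√155) = 1641808176 + 1307531616*√155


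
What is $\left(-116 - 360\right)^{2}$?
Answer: $226576$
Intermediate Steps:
$\left(-116 - 360\right)^{2} = \left(-476\right)^{2} = 226576$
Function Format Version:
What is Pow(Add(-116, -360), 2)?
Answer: 226576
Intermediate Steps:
Pow(Add(-116, -360), 2) = Pow(-476, 2) = 226576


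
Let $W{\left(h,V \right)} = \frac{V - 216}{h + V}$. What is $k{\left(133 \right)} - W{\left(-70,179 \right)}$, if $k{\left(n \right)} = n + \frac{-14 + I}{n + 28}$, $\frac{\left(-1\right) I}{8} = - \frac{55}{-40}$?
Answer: $\frac{2337249}{17549} \approx 133.18$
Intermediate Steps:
$I = -11$ ($I = - 8 \left(- \frac{55}{-40}\right) = - 8 \left(\left(-55\right) \left(- \frac{1}{40}\right)\right) = \left(-8\right) \frac{11}{8} = -11$)
$W{\left(h,V \right)} = \frac{-216 + V}{V + h}$
$k{\left(n \right)} = n - \frac{25}{28 + n}$ ($k{\left(n \right)} = n + \frac{-14 - 11}{n + 28} = n - \frac{25}{28 + n}$)
$k{\left(133 \right)} - W{\left(-70,179 \right)} = \frac{-25 + 133^{2} + 28 \cdot 133}{28 + 133} - \frac{-216 + 179}{179 - 70} = \frac{-25 + 17689 + 3724}{161} - \frac{1}{109} \left(-37\right) = \frac{1}{161} \cdot 21388 - \frac{1}{109} \left(-37\right) = \frac{21388}{161} - - \frac{37}{109} = \frac{21388}{161} + \frac{37}{109} = \frac{2337249}{17549}$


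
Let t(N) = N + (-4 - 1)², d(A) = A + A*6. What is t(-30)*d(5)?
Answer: -175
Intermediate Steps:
d(A) = 7*A (d(A) = A + 6*A = 7*A)
t(N) = 25 + N (t(N) = N + (-5)² = N + 25 = 25 + N)
t(-30)*d(5) = (25 - 30)*(7*5) = -5*35 = -175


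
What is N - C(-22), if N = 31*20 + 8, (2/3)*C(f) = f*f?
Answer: -98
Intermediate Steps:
C(f) = 3*f**2/2 (C(f) = 3*(f*f)/2 = 3*f**2/2)
N = 628 (N = 620 + 8 = 628)
N - C(-22) = 628 - 3*(-22)**2/2 = 628 - 3*484/2 = 628 - 1*726 = 628 - 726 = -98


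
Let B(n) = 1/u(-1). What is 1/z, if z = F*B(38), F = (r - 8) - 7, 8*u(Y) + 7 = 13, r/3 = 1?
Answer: -1/16 ≈ -0.062500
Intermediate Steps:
r = 3 (r = 3*1 = 3)
u(Y) = 3/4 (u(Y) = -7/8 + (1/8)*13 = -7/8 + 13/8 = 3/4)
F = -12 (F = (3 - 8) - 7 = -5 - 7 = -12)
B(n) = 4/3 (B(n) = 1/(3/4) = 4/3)
z = -16 (z = -12*4/3 = -16)
1/z = 1/(-16) = -1/16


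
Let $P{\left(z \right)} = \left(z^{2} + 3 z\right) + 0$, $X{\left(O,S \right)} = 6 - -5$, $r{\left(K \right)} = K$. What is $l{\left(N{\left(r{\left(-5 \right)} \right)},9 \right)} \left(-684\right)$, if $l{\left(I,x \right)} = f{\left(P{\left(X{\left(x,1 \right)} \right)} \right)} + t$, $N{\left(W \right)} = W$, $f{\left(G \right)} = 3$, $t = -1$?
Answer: $-1368$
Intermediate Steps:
$X{\left(O,S \right)} = 11$ ($X{\left(O,S \right)} = 6 + 5 = 11$)
$P{\left(z \right)} = z^{2} + 3 z$
$l{\left(I,x \right)} = 2$ ($l{\left(I,x \right)} = 3 - 1 = 2$)
$l{\left(N{\left(r{\left(-5 \right)} \right)},9 \right)} \left(-684\right) = 2 \left(-684\right) = -1368$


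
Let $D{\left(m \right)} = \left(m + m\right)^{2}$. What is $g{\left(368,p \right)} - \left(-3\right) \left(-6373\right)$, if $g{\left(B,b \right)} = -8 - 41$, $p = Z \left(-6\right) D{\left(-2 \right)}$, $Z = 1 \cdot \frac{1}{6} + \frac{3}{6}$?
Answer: $-19168$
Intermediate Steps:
$D{\left(m \right)} = 4 m^{2}$ ($D{\left(m \right)} = \left(2 m\right)^{2} = 4 m^{2}$)
$Z = \frac{2}{3}$ ($Z = 1 \cdot \frac{1}{6} + 3 \cdot \frac{1}{6} = \frac{1}{6} + \frac{1}{2} = \frac{2}{3} \approx 0.66667$)
$p = -64$ ($p = \frac{2}{3} \left(-6\right) 4 \left(-2\right)^{2} = - 4 \cdot 4 \cdot 4 = \left(-4\right) 16 = -64$)
$g{\left(B,b \right)} = -49$
$g{\left(368,p \right)} - \left(-3\right) \left(-6373\right) = -49 - \left(-3\right) \left(-6373\right) = -49 - 19119 = -19168$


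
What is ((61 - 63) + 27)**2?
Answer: 625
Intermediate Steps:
((61 - 63) + 27)**2 = (-2 + 27)**2 = 25**2 = 625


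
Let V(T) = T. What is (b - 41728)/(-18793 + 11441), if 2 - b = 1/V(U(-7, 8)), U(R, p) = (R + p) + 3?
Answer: 166905/29408 ≈ 5.6755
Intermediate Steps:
U(R, p) = 3 + R + p
b = 7/4 (b = 2 - 1/(3 - 7 + 8) = 2 - 1/4 = 7/4 ≈ 1.7500)
(b - 41728)/(-18793 + 11441) = (7/4 - 41728)/(-18793 + 11441) = -166905/4/(-7352) = -166905/4*(-1/7352) = 166905/29408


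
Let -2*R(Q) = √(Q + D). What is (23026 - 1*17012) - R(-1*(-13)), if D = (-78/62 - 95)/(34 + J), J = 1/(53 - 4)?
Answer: 6014 + √27160656045/103354 ≈ 6015.6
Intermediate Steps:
J = 1/49 ≈ 0.020408
D = -146216/51677 (D = (-78/62 - 95)/(34 + 1/49) = (-78*1/62 - 95)/(1667/49) = (-39/31 - 95)*(49/1667) = -2984/31*49/1667 = -146216/51677 ≈ -2.8294)
R(Q) = -√(-146216/51677 + Q)/2 (R(Q) = -√(Q - 146216/51677)/2 = -√(-146216/51677 + Q)/2)
(23026 - 1*17012) - R(-1*(-13)) = (23026 - 1*17012) - (-1)*√(-7556004232 + 2670512329*(-1*(-13)))/103354 = (23026 - 17012) - (-1)*√(-7556004232 + 2670512329*13)/103354 = 6014 - (-1)*√(-7556004232 + 34716660277)/103354 = 6014 - (-1)*√27160656045/103354 = 6014 + √27160656045/103354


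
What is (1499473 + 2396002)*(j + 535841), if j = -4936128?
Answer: -17141208001325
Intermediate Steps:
(1499473 + 2396002)*(j + 535841) = (1499473 + 2396002)*(-4936128 + 535841) = 3895475*(-4400287) = -17141208001325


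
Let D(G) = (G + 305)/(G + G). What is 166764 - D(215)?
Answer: 7170800/43 ≈ 1.6676e+5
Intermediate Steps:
D(G) = (305 + G)/(2*G) (D(G) = (305 + G)/((2*G)) = (305 + G)*(1/(2*G)) = (305 + G)/(2*G))
166764 - D(215) = 166764 - (305 + 215)/(2*215) = 166764 - 520/(2*215) = 166764 - 1*52/43 = 166764 - 52/43 = 7170800/43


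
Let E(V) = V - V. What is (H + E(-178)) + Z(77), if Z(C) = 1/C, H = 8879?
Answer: 683684/77 ≈ 8879.0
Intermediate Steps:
E(V) = 0
(H + E(-178)) + Z(77) = (8879 + 0) + 1/77 = 8879 + 1/77 = 683684/77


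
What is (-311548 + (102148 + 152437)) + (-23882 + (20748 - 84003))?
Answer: -144100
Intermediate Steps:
(-311548 + (102148 + 152437)) + (-23882 + (20748 - 84003)) = (-311548 + 254585) + (-23882 - 63255) = -56963 - 87137 = -144100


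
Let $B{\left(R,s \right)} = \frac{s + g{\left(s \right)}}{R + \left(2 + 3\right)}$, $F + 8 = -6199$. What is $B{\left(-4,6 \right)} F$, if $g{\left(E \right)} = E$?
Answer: $-74484$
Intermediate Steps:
$F = -6207$ ($F = -8 - 6199 = -6207$)
$B{\left(R,s \right)} = \frac{2 s}{5 + R}$ ($B{\left(R,s \right)} = \frac{s + s}{R + \left(2 + 3\right)} = \frac{2 s}{R + 5} = \frac{2 s}{5 + R}$)
$B{\left(-4,6 \right)} F = 2 \cdot 6 \frac{1}{5 - 4} \left(-6207\right) = 2 \cdot 6 \cdot 1^{-1} \left(-6207\right) = 2 \cdot 6 \cdot 1 \left(-6207\right) = 12 \left(-6207\right) = -74484$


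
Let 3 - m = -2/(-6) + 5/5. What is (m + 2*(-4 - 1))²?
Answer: 625/9 ≈ 69.444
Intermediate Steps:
m = 5/3 (m = 3 - (-2/(-6) + 5/5) = 3 - (-2*(-⅙) + 5*(⅕)) = 3 - (⅓ + 1) = 3 - 1*4/3 = 3 - 4/3 = 5/3 ≈ 1.6667)
(m + 2*(-4 - 1))² = (5/3 + 2*(-4 - 1))² = (5/3 + 2*(-5))² = (5/3 - 10)² = (-25/3)² = 625/9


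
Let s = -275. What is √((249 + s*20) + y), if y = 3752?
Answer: I*√1499 ≈ 38.717*I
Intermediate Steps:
√((249 + s*20) + y) = √((249 - 275*20) + 3752) = √((249 - 5500) + 3752) = √(-5251 + 3752) = √(-1499) = I*√1499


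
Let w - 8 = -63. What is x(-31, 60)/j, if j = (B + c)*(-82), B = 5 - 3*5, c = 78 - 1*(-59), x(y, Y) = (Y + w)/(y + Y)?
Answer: -5/302006 ≈ -1.6556e-5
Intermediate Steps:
w = -55 (w = 8 - 63 = -55)
x(y, Y) = (-55 + Y)/(Y + y) (x(y, Y) = (Y - 55)/(y + Y) = (-55 + Y)/(Y + y))
c = 137 (c = 78 + 59 = 137)
B = -10 (B = 5 - 15 = -10)
j = -10414 (j = (-10 + 137)*(-82) = 127*(-82) = -10414)
x(-31, 60)/j = ((-55 + 60)/(60 - 31))/(-10414) = (5/29)*(-1/10414) = -5/302006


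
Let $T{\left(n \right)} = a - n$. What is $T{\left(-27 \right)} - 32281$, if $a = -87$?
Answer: $-32341$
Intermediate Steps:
$T{\left(n \right)} = -87 - n$
$T{\left(-27 \right)} - 32281 = \left(-87 - -27\right) - 32281 = \left(-87 + 27\right) - 32281 = -60 - 32281 = -32341$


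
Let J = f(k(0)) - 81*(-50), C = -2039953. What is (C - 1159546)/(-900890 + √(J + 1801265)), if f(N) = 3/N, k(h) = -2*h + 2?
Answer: 5764793308220/1623201973567 + 3199499*√7221266/1623201973567 ≈ 3.5568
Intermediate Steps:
k(h) = 2 - 2*h
J = 8103/2 (J = 3/(2 - 2*0) - 81*(-50) = 3/(2 + 0) + 4050 = 3/2 + 4050 = 8103/2 ≈ 4051.5)
(C - 1159546)/(-900890 + √(J + 1801265)) = (-2039953 - 1159546)/(-900890 + √(8103/2 + 1801265)) = -3199499/(-900890 + √(3610633/2)) = -3199499/(-900890 + √7221266/2)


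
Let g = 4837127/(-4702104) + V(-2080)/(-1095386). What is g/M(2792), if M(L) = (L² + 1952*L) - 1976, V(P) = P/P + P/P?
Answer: -378466471445/4872217639785832512 ≈ -7.7678e-8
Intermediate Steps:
V(P) = 2 (V(P) = 1 + 1 = 2)
M(L) = -1976 + L² + 1952*L
g = -2649265300115/2575309446072 (g = 4837127/(-4702104) + 2/(-1095386) = 4837127*(-1/4702104) + 2*(-1/1095386) = -4837127/4702104 - 1/547693 = -2649265300115/2575309446072 ≈ -1.0287)
g/M(2792) = -2649265300115/(2575309446072*(-1976 + 2792² + 1952*2792)) = -2649265300115/(2575309446072*(-1976 + 7795264 + 5449984)) = -2649265300115/2575309446072/13243272 = -2649265300115/2575309446072*1/13243272 = -378466471445/4872217639785832512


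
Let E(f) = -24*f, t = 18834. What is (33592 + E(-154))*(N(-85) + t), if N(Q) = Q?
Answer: 699112712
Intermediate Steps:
(33592 + E(-154))*(N(-85) + t) = (33592 - 24*(-154))*(-85 + 18834) = (33592 + 3696)*18749 = 37288*18749 = 699112712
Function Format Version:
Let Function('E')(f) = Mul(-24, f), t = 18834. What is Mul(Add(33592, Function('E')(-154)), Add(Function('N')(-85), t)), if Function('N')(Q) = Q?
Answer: 699112712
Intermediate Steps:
Mul(Add(33592, Function('E')(-154)), Add(Function('N')(-85), t)) = Mul(Add(33592, Mul(-24, -154)), Add(-85, 18834)) = Mul(Add(33592, 3696), 18749) = Mul(37288, 18749) = 699112712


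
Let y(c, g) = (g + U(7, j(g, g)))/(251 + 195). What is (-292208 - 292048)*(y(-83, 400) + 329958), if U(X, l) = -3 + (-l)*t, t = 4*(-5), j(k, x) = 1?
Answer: -42990048715680/223 ≈ -1.9278e+11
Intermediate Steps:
t = -20
U(X, l) = -3 + 20*l (U(X, l) = -3 - l*(-20) = -3 + 20*l)
y(c, g) = 17/446 + g/446 (y(c, g) = (g + (-3 + 20*1))/(251 + 195) = (g + (-3 + 20))/446 = (g + 17)*(1/446) = (17 + g)*(1/446) = 17/446 + g/446)
(-292208 - 292048)*(y(-83, 400) + 329958) = (-292208 - 292048)*((17/446 + (1/446)*400) + 329958) = -584256*((17/446 + 200/223) + 329958) = -584256*(417/446 + 329958) = -584256*147161685/446 = -42990048715680/223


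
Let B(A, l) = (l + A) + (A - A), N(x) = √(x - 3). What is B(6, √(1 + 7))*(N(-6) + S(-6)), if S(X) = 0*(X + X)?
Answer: 6*I*(3 + √2) ≈ 26.485*I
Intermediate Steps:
S(X) = 0 (S(X) = 0*(2*X) = 0)
N(x) = √(-3 + x)
B(A, l) = A + l (B(A, l) = (A + l) + 0 = A + l)
B(6, √(1 + 7))*(N(-6) + S(-6)) = (6 + √(1 + 7))*(√(-3 - 6) + 0) = (6 + √8)*(√(-9) + 0) = (6 + 2*√2)*(3*I + 0) = (6 + 2*√2)*(3*I) = 3*I*(6 + 2*√2)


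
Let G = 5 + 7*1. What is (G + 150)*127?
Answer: 20574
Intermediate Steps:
G = 12 (G = 5 + 7 = 12)
(G + 150)*127 = (12 + 150)*127 = 162*127 = 20574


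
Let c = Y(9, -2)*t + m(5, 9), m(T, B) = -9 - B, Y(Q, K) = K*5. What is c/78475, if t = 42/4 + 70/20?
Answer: -158/78475 ≈ -0.0020134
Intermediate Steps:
Y(Q, K) = 5*K
t = 14 (t = 42*(1/4) + 70*(1/20) = 21/2 + 7/2 = 14)
c = -158 (c = (5*(-2))*14 + (-9 - 1*9) = -10*14 + (-9 - 9) = -140 - 18 = -158)
c/78475 = -158/78475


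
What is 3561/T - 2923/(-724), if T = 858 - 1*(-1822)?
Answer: 2602951/485080 ≈ 5.3660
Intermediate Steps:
T = 2680 (T = 858 + 1822 = 2680)
3561/T - 2923/(-724) = 3561/2680 - 2923/(-724) = 3561*(1/2680) - 2923*(-1/724) = 3561/2680 + 2923/724 = 2602951/485080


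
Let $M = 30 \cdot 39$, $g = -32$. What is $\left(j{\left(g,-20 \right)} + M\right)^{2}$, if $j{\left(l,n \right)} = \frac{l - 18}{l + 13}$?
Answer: $\frac{496398400}{361} \approx 1.3751 \cdot 10^{6}$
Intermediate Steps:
$j{\left(l,n \right)} = \frac{-18 + l}{13 + l}$
$M = 1170$
$\left(j{\left(g,-20 \right)} + M\right)^{2} = \left(\frac{-18 - 32}{13 - 32} + 1170\right)^{2} = \left(\frac{1}{-19} \left(-50\right) + 1170\right)^{2} = \left(\left(- \frac{1}{19}\right) \left(-50\right) + 1170\right)^{2} = \left(\frac{50}{19} + 1170\right)^{2} = \left(\frac{22280}{19}\right)^{2} = \frac{496398400}{361}$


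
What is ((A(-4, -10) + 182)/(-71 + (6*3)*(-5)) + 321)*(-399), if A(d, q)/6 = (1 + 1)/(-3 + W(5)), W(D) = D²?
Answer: -32289531/253 ≈ -1.2763e+5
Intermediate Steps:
A(d, q) = 6/11 (A(d, q) = 6*((1 + 1)/(-3 + 5²)) = 6*(2/(-3 + 25)) = 6*(2/22) = 6*(2*(1/22)) = 6*(1/11) = 6/11)
((A(-4, -10) + 182)/(-71 + (6*3)*(-5)) + 321)*(-399) = ((6/11 + 182)/(-71 + (6*3)*(-5)) + 321)*(-399) = (2008/(11*(-71 + 18*(-5))) + 321)*(-399) = (2008/(11*(-71 - 90)) + 321)*(-399) = ((2008/11)/(-161) + 321)*(-399) = ((2008/11)*(-1/161) + 321)*(-399) = (-2008/1771 + 321)*(-399) = (566483/1771)*(-399) = -32289531/253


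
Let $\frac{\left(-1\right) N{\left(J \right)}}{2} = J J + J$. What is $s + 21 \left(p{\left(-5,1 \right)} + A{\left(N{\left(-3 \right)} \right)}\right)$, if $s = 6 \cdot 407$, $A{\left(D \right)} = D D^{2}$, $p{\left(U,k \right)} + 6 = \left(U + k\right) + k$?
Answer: $-34035$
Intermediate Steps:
$N{\left(J \right)} = - 2 J - 2 J^{2}$ ($N{\left(J \right)} = - 2 \left(J J + J\right) = - 2 \left(J^{2} + J\right) = - 2 \left(J + J^{2}\right) = - 2 J - 2 J^{2}$)
$p{\left(U,k \right)} = -6 + U + 2 k$ ($p{\left(U,k \right)} = -6 + \left(\left(U + k\right) + k\right) = -6 + \left(U + 2 k\right) = -6 + U + 2 k$)
$A{\left(D \right)} = D^{3}$
$s = 2442$
$s + 21 \left(p{\left(-5,1 \right)} + A{\left(N{\left(-3 \right)} \right)}\right) = 2442 + 21 \left(\left(-6 - 5 + 2 \cdot 1\right) + \left(\left(-2\right) \left(-3\right) \left(1 - 3\right)\right)^{3}\right) = 2442 + 21 \left(\left(-6 - 5 + 2\right) + \left(\left(-2\right) \left(-3\right) \left(-2\right)\right)^{3}\right) = 2442 + 21 \left(-9 + \left(-12\right)^{3}\right) = 2442 + 21 \left(-9 - 1728\right) = 2442 + 21 \left(-1737\right) = 2442 - 36477 = -34035$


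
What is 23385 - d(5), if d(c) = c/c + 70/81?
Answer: 1894034/81 ≈ 23383.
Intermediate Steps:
d(c) = 151/81 (d(c) = 1 + 70*(1/81) = 1 + 70/81 = 151/81)
23385 - d(5) = 23385 - 1*151/81 = 23385 - 151/81 = 1894034/81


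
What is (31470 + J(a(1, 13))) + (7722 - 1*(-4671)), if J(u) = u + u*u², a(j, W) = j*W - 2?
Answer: 45205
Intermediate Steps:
a(j, W) = -2 + W*j (a(j, W) = W*j - 2 = -2 + W*j)
J(u) = u + u³
(31470 + J(a(1, 13))) + (7722 - 1*(-4671)) = (31470 + ((-2 + 13*1) + (-2 + 13*1)³)) + (7722 - 1*(-4671)) = (31470 + ((-2 + 13) + (-2 + 13)³)) + (7722 + 4671) = (31470 + (11 + 11³)) + 12393 = (31470 + (11 + 1331)) + 12393 = (31470 + 1342) + 12393 = 32812 + 12393 = 45205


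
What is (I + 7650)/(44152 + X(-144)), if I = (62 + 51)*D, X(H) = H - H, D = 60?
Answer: 7215/22076 ≈ 0.32683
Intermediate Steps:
X(H) = 0
I = 6780 (I = (62 + 51)*60 = 113*60 = 6780)
(I + 7650)/(44152 + X(-144)) = (6780 + 7650)/(44152 + 0) = 14430/44152 = 14430*(1/44152) = 7215/22076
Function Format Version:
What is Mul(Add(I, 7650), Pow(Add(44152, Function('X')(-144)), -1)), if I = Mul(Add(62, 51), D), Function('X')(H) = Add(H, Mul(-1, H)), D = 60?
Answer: Rational(7215, 22076) ≈ 0.32683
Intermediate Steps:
Function('X')(H) = 0
I = 6780 (I = Mul(Add(62, 51), 60) = Mul(113, 60) = 6780)
Mul(Add(I, 7650), Pow(Add(44152, Function('X')(-144)), -1)) = Mul(Add(6780, 7650), Pow(Add(44152, 0), -1)) = Mul(14430, Pow(44152, -1)) = Mul(14430, Rational(1, 44152)) = Rational(7215, 22076)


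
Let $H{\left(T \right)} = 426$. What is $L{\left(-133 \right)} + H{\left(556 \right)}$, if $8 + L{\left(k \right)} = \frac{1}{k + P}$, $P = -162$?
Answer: $\frac{123309}{295} \approx 418.0$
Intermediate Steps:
$L{\left(k \right)} = -8 + \frac{1}{-162 + k}$ ($L{\left(k \right)} = -8 + \frac{1}{k - 162} = -8 + \frac{1}{-162 + k}$)
$L{\left(-133 \right)} + H{\left(556 \right)} = \frac{1297 - -1064}{-162 - 133} + 426 = \frac{1297 + 1064}{-295} + 426 = \left(- \frac{1}{295}\right) 2361 + 426 = - \frac{2361}{295} + 426 = \frac{123309}{295}$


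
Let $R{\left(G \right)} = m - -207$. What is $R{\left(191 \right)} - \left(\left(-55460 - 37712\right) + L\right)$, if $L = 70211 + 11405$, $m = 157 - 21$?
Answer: $11899$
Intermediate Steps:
$m = 136$ ($m = 157 - 21 = 136$)
$L = 81616$
$R{\left(G \right)} = 343$ ($R{\left(G \right)} = 136 - -207 = 136 + 207 = 343$)
$R{\left(191 \right)} - \left(\left(-55460 - 37712\right) + L\right) = 343 - \left(\left(-55460 - 37712\right) + 81616\right) = 343 - \left(-93172 + 81616\right) = 343 - -11556 = 343 + 11556 = 11899$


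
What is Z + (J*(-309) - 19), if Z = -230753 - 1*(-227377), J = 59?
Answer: -21626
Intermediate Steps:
Z = -3376 (Z = -230753 + 227377 = -3376)
Z + (J*(-309) - 19) = -3376 + (59*(-309) - 19) = -3376 + (-18231 - 19) = -3376 - 18250 = -21626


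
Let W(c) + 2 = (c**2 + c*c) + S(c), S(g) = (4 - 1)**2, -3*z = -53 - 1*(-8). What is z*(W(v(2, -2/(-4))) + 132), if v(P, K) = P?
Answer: 2205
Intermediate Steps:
z = 15 (z = -(-53 - 1*(-8))/3 = -(-53 + 8)/3 = -1/3*(-45) = 15)
S(g) = 9 (S(g) = 3**2 = 9)
W(c) = 7 + 2*c**2 (W(c) = -2 + ((c**2 + c*c) + 9) = -2 + ((c**2 + c**2) + 9) = -2 + (2*c**2 + 9) = -2 + (9 + 2*c**2) = 7 + 2*c**2)
z*(W(v(2, -2/(-4))) + 132) = 15*((7 + 2*2**2) + 132) = 15*((7 + 2*4) + 132) = 15*((7 + 8) + 132) = 15*(15 + 132) = 15*147 = 2205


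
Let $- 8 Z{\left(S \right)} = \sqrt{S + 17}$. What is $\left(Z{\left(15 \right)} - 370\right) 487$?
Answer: $-180190 - \frac{487 \sqrt{2}}{2} \approx -1.8053 \cdot 10^{5}$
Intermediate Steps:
$Z{\left(S \right)} = - \frac{\sqrt{17 + S}}{8}$ ($Z{\left(S \right)} = - \frac{\sqrt{S + 17}}{8} = - \frac{\sqrt{17 + S}}{8}$)
$\left(Z{\left(15 \right)} - 370\right) 487 = \left(- \frac{\sqrt{17 + 15}}{8} - 370\right) 487 = \left(- \frac{\sqrt{32}}{8} - 370\right) 487 = \left(- \frac{4 \sqrt{2}}{8} - 370\right) 487 = \left(- \frac{\sqrt{2}}{2} - 370\right) 487 = \left(-370 - \frac{\sqrt{2}}{2}\right) 487 = -180190 - \frac{487 \sqrt{2}}{2}$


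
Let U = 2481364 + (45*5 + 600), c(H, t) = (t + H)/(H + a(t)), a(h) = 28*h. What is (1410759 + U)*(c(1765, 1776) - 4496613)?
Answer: -901389100784861264/51493 ≈ -1.7505e+13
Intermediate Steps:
c(H, t) = (H + t)/(H + 28*t) (c(H, t) = (t + H)/(H + 28*t) = (H + t)/(H + 28*t))
U = 2482189 (U = 2481364 + (225 + 600) = 2481364 + 825 = 2482189)
(1410759 + U)*(c(1765, 1776) - 4496613) = (1410759 + 2482189)*((1765 + 1776)/(1765 + 28*1776) - 4496613) = 3892948*(3541/(1765 + 49728) - 4496613) = 3892948*(3541/51493 - 4496613) = 3892948*(-231544089668/51493) = -901389100784861264/51493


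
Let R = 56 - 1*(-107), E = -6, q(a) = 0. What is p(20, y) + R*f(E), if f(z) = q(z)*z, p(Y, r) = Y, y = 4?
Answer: 20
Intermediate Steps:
f(z) = 0 (f(z) = 0*z = 0)
R = 163 (R = 56 + 107 = 163)
p(20, y) + R*f(E) = 20 + 163*0 = 20 + 0 = 20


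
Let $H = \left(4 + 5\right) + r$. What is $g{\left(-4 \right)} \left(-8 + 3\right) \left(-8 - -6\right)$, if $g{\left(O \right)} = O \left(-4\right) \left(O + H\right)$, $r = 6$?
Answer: $1760$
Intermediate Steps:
$H = 15$ ($H = \left(4 + 5\right) + 6 = 9 + 6 = 15$)
$g{\left(O \right)} = - 4 O \left(15 + O\right)$ ($g{\left(O \right)} = O \left(-4\right) \left(O + 15\right) = - 4 O \left(15 + O\right)$)
$g{\left(-4 \right)} \left(-8 + 3\right) \left(-8 - -6\right) = \left(-4\right) \left(-4\right) \left(15 - 4\right) \left(-8 + 3\right) \left(-8 - -6\right) = \left(-4\right) \left(-4\right) 11 \left(-5\right) \left(-8 + 6\right) = 176 \left(-5\right) \left(-2\right) = \left(-880\right) \left(-2\right) = 1760$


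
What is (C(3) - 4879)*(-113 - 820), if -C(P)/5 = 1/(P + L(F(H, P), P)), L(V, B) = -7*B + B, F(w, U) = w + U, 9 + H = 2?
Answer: 4551796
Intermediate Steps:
H = -7 (H = -9 + 2 = -7)
F(w, U) = U + w
L(V, B) = -6*B
C(P) = 1/P (C(P) = -5/(P - 6*P) = -5*(-1/(5*P)) = -(-1)/P = 1/P)
(C(3) - 4879)*(-113 - 820) = (1/3 - 4879)*(-113 - 820) = (1/3 - 4879)*(-933) = -14636/3*(-933) = 4551796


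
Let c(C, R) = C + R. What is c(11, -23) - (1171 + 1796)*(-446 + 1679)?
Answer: -3658323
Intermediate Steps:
c(11, -23) - (1171 + 1796)*(-446 + 1679) = (11 - 23) - (1171 + 1796)*(-446 + 1679) = -12 - 2967*1233 = -12 - 1*3658311 = -12 - 3658311 = -3658323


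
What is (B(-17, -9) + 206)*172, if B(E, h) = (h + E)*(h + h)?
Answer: 115928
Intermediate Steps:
B(E, h) = 2*h*(E + h) (B(E, h) = (E + h)*(2*h) = 2*h*(E + h))
(B(-17, -9) + 206)*172 = (2*(-9)*(-17 - 9) + 206)*172 = (2*(-9)*(-26) + 206)*172 = (468 + 206)*172 = 674*172 = 115928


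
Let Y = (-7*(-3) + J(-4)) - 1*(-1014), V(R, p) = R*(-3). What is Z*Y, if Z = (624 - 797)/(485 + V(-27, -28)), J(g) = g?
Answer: -178363/566 ≈ -315.13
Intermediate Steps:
V(R, p) = -3*R
Y = 1031 (Y = (-7*(-3) - 4) - 1*(-1014) = (21 - 4) + 1014 = 17 + 1014 = 1031)
Z = -173/566 (Z = (624 - 797)/(485 - 3*(-27)) = -173/(485 + 81) = -173/566 ≈ -0.30565)
Z*Y = -173/566*1031 = -178363/566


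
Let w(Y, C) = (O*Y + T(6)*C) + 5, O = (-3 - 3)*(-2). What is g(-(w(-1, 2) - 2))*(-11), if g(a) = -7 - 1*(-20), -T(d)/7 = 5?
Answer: -143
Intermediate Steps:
T(d) = -35 (T(d) = -7*5 = -35)
O = 12 (O = -6*(-2) = 12)
w(Y, C) = 5 - 35*C + 12*Y (w(Y, C) = (12*Y - 35*C) + 5 = (-35*C + 12*Y) + 5 = 5 - 35*C + 12*Y)
g(a) = 13 (g(a) = -7 + 20 = 13)
g(-(w(-1, 2) - 2))*(-11) = 13*(-11) = -143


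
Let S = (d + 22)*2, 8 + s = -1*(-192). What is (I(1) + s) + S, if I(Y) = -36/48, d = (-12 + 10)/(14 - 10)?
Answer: 905/4 ≈ 226.25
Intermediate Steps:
d = -½ (d = -2/4 = -2*¼ = -½ ≈ -0.50000)
I(Y) = -¾ (I(Y) = -36*1/48 = -¾)
s = 184 (s = -8 - 1*(-192) = -8 + 192 = 184)
S = 43 (S = (-½ + 22)*2 = (43/2)*2 = 43)
(I(1) + s) + S = (-¾ + 184) + 43 = 733/4 + 43 = 905/4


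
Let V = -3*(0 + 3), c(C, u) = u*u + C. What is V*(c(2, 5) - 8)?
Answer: -171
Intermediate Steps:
c(C, u) = C + u**2 (c(C, u) = u**2 + C = C + u**2)
V = -9 (V = -3*3 = -9)
V*(c(2, 5) - 8) = -9*((2 + 5**2) - 8) = -9*((2 + 25) - 8) = -9*(27 - 8) = -9*19 = -171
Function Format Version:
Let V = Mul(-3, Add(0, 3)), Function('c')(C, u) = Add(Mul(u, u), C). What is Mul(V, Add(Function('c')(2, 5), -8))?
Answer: -171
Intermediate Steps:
Function('c')(C, u) = Add(C, Pow(u, 2)) (Function('c')(C, u) = Add(Pow(u, 2), C) = Add(C, Pow(u, 2)))
V = -9 (V = Mul(-3, 3) = -9)
Mul(V, Add(Function('c')(2, 5), -8)) = Mul(-9, Add(Add(2, Pow(5, 2)), -8)) = Mul(-9, Add(Add(2, 25), -8)) = Mul(-9, Add(27, -8)) = Mul(-9, 19) = -171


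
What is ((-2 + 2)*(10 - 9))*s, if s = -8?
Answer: 0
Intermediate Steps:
((-2 + 2)*(10 - 9))*s = ((-2 + 2)*(10 - 9))*(-8) = (0*1)*(-8) = 0*(-8) = 0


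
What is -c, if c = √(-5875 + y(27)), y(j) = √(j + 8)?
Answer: -I*√(5875 - √35) ≈ -76.61*I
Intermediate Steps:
y(j) = √(8 + j)
c = √(-5875 + √35) (c = √(-5875 + √(8 + 27)) = √(-5875 + √35) ≈ 76.61*I)
-c = -√(-5875 + √35)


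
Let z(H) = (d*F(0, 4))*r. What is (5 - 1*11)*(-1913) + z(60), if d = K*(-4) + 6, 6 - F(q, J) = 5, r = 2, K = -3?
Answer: 11514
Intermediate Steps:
F(q, J) = 1 (F(q, J) = 6 - 1*5 = 6 - 5 = 1)
d = 18 (d = -3*(-4) + 6 = 12 + 6 = 18)
z(H) = 36 (z(H) = (18*1)*2 = 18*2 = 36)
(5 - 1*11)*(-1913) + z(60) = (5 - 1*11)*(-1913) + 36 = (5 - 11)*(-1913) + 36 = -6*(-1913) + 36 = 11478 + 36 = 11514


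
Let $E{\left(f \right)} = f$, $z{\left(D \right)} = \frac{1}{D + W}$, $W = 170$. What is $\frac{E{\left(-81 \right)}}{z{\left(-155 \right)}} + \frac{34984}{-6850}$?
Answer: $- \frac{4178867}{3425} \approx -1220.1$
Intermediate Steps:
$z{\left(D \right)} = \frac{1}{170 + D}$ ($z{\left(D \right)} = \frac{1}{D + 170} = \frac{1}{170 + D}$)
$\frac{E{\left(-81 \right)}}{z{\left(-155 \right)}} + \frac{34984}{-6850} = - \frac{81}{\frac{1}{170 - 155}} + \frac{34984}{-6850} = - \frac{81}{\frac{1}{15}} + 34984 \left(- \frac{1}{6850}\right) = - 81 \frac{1}{\frac{1}{15}} - \frac{17492}{3425} = \left(-81\right) 15 - \frac{17492}{3425} = -1215 - \frac{17492}{3425} = - \frac{4178867}{3425}$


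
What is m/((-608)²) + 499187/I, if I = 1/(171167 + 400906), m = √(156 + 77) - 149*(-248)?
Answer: 13195683466118027/46208 + √233/369664 ≈ 2.8557e+11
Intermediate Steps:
m = 36952 + √233 (m = √233 + 36952 = 36952 + √233 ≈ 36967.)
I = 1/572073 ≈ 1.7480e-6
m/((-608)²) + 499187/I = (36952 + √233)/((-608)²) + 499187/(1/572073) = (36952 + √233)/369664 + 499187*572073 = (36952 + √233)*(1/369664) + 285571404651 = (4619/46208 + √233/369664) + 285571404651 = 13195683466118027/46208 + √233/369664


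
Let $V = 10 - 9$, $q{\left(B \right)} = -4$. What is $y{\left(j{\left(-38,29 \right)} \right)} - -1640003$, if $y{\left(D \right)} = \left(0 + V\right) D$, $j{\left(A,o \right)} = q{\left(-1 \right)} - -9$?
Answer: $1640008$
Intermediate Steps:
$V = 1$ ($V = 10 - 9 = 1$)
$j{\left(A,o \right)} = 5$ ($j{\left(A,o \right)} = -4 - -9 = -4 + 9 = 5$)
$y{\left(D \right)} = D$ ($y{\left(D \right)} = \left(0 + 1\right) D = 1 D = D$)
$y{\left(j{\left(-38,29 \right)} \right)} - -1640003 = 5 - -1640003 = 5 + 1640003 = 1640008$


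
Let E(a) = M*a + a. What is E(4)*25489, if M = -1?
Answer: 0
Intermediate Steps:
E(a) = 0 (E(a) = -a + a = 0)
E(4)*25489 = 0*25489 = 0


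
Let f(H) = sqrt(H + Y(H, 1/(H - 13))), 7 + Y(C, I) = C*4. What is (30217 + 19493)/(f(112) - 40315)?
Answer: -334009775/270883112 - 8285*sqrt(553)/270883112 ≈ -1.2338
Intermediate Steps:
Y(C, I) = -7 + 4*C (Y(C, I) = -7 + C*4 = -7 + 4*C)
f(H) = sqrt(-7 + 5*H) (f(H) = sqrt(H + (-7 + 4*H)) = sqrt(-7 + 5*H))
(30217 + 19493)/(f(112) - 40315) = (30217 + 19493)/(sqrt(-7 + 5*112) - 40315) = 49710/(sqrt(-7 + 560) - 40315) = 49710/(sqrt(553) - 40315) = 49710/(-40315 + sqrt(553))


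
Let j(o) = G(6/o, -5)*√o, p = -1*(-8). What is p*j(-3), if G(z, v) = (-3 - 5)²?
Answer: 512*I*√3 ≈ 886.81*I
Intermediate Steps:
p = 8
G(z, v) = 64 (G(z, v) = (-8)² = 64)
j(o) = 64*√o
p*j(-3) = 8*(64*√(-3)) = 8*(64*(I*√3)) = 8*(64*I*√3) = 512*I*√3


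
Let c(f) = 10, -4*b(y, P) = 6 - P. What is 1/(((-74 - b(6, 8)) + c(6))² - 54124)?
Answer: -4/199855 ≈ -2.0015e-5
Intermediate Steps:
b(y, P) = -3/2 + P/4 (b(y, P) = -(6 - P)/4 = -3/2 + P/4)
1/(((-74 - b(6, 8)) + c(6))² - 54124) = 1/(((-74 - (-3/2 + (¼)*8)) + 10)² - 54124) = 1/(((-74 - (-3/2 + 2)) + 10)² - 54124) = 1/(((-74 - 1*½) + 10)² - 54124) = 1/(((-74 - ½) + 10)² - 54124) = 1/((-149/2 + 10)² - 54124) = 1/((-129/2)² - 54124) = 1/(16641/4 - 54124) = 1/(-199855/4) = -4/199855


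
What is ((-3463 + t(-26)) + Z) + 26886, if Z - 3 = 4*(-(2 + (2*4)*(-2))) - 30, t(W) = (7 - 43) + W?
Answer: 23390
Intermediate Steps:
t(W) = -36 + W
Z = 29 (Z = 3 + (4*(-(2 + (2*4)*(-2))) - 30) = 3 + (4*(-(2 + 8*(-2))) - 30) = 3 + (4*(-(2 - 16)) - 30) = 3 + (4*(-1*(-14)) - 30) = 3 + (4*14 - 30) = 3 + (56 - 30) = 3 + 26 = 29)
((-3463 + t(-26)) + Z) + 26886 = ((-3463 + (-36 - 26)) + 29) + 26886 = ((-3463 - 62) + 29) + 26886 = (-3525 + 29) + 26886 = -3496 + 26886 = 23390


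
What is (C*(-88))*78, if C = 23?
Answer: -157872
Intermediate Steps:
(C*(-88))*78 = (23*(-88))*78 = -2024*78 = -157872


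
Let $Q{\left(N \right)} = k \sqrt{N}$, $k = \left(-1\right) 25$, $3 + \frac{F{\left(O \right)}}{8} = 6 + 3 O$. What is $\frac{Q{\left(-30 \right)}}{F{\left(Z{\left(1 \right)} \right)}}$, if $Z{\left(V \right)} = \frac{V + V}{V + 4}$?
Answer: $- \frac{125 i \sqrt{30}}{168} \approx - 4.0753 i$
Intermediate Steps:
$Z{\left(V \right)} = \frac{2 V}{4 + V}$
$F{\left(O \right)} = 24 + 24 O$ ($F{\left(O \right)} = -24 + 8 \left(6 + 3 O\right) = -24 + \left(48 + 24 O\right) = 24 + 24 O$)
$k = -25$
$Q{\left(N \right)} = - 25 \sqrt{N}$
$\frac{Q{\left(-30 \right)}}{F{\left(Z{\left(1 \right)} \right)}} = \frac{\left(-25\right) \sqrt{-30}}{24 + 24 \cdot 2 \cdot 1 \frac{1}{4 + 1}} = \frac{\left(-25\right) i \sqrt{30}}{24 + 24 \cdot 2 \cdot 1 \cdot \frac{1}{5}} = \frac{\left(-25\right) i \sqrt{30}}{24 + 24 \cdot \frac{2}{5}} = \frac{\left(-25\right) i \sqrt{30}}{24 + \frac{48}{5}} = \frac{\left(-25\right) i \sqrt{30}}{\frac{168}{5}} = - 25 i \sqrt{30} \cdot \frac{5}{168} = - \frac{125 i \sqrt{30}}{168}$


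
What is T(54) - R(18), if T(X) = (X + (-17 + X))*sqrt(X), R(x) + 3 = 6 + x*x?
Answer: -327 + 273*sqrt(6) ≈ 341.71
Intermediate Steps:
R(x) = 3 + x**2 (R(x) = -3 + (6 + x*x) = -3 + (6 + x**2) = 3 + x**2)
T(X) = sqrt(X)*(-17 + 2*X) (T(X) = (-17 + 2*X)*sqrt(X) = sqrt(X)*(-17 + 2*X))
T(54) - R(18) = sqrt(54)*(-17 + 2*54) - (3 + 18**2) = (3*sqrt(6))*(-17 + 108) - (3 + 324) = (3*sqrt(6))*91 - 1*327 = 273*sqrt(6) - 327 = -327 + 273*sqrt(6)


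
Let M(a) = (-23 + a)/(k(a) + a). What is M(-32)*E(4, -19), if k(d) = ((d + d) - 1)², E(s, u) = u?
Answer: 1045/4193 ≈ 0.24922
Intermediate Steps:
k(d) = (-1 + 2*d)² (k(d) = (2*d - 1)² = (-1 + 2*d)²)
M(a) = (-23 + a)/(a + (-1 + 2*a)²) (M(a) = (-23 + a)/((-1 + 2*a)² + a) = (-23 + a)/(a + (-1 + 2*a)²))
M(-32)*E(4, -19) = ((-23 - 32)/(-32 + (-1 + 2*(-32))²))*(-19) = (-55/(-32 + (-1 - 64)²))*(-19) = (-55/(-32 + (-65)²))*(-19) = (-55/(-32 + 4225))*(-19) = (-55/4193)*(-19) = ((1/4193)*(-55))*(-19) = -55/4193*(-19) = 1045/4193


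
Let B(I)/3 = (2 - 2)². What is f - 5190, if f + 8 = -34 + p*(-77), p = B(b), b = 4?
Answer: -5232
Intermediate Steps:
B(I) = 0 (B(I) = 3*(2 - 2)² = 3*0² = 3*0 = 0)
p = 0
f = -42 (f = -8 + (-34 + 0*(-77)) = -8 + (-34 + 0) = -8 - 34 = -42)
f - 5190 = -42 - 5190 = -5232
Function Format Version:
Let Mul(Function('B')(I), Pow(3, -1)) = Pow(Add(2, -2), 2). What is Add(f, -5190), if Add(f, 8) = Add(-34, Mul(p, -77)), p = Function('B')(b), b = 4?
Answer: -5232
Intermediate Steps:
Function('B')(I) = 0 (Function('B')(I) = Mul(3, Pow(Add(2, -2), 2)) = Mul(3, Pow(0, 2)) = Mul(3, 0) = 0)
p = 0
f = -42 (f = Add(-8, Add(-34, Mul(0, -77))) = Add(-8, Add(-34, 0)) = Add(-8, -34) = -42)
Add(f, -5190) = Add(-42, -5190) = -5232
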